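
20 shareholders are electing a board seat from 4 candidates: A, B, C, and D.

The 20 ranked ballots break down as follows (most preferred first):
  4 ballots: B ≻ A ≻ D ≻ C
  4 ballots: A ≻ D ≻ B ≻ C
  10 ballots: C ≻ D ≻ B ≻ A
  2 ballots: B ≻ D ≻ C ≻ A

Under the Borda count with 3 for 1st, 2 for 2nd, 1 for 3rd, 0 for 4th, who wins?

A: 4×2 + 4×3 + 10×0 + 2×0 = 20
B: 4×3 + 4×1 + 10×1 + 2×3 = 32
C: 4×0 + 4×0 + 10×3 + 2×1 = 32
D: 4×1 + 4×2 + 10×2 + 2×2 = 36

D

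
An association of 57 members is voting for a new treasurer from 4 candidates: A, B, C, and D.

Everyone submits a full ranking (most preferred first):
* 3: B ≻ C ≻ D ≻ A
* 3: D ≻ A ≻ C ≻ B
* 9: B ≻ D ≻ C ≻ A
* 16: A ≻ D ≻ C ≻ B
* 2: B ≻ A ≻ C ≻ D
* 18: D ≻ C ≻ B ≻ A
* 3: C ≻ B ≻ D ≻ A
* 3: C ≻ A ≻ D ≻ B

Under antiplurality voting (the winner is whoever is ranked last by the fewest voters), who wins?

C

Last-place votes: A 33, B 22, C 0, D 2.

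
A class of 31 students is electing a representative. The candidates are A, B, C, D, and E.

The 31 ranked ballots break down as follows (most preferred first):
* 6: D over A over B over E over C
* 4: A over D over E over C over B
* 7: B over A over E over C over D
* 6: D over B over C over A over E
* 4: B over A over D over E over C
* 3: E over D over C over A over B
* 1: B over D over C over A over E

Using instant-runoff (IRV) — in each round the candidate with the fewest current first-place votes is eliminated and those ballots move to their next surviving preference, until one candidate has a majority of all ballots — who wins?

Round 1: A 4, B 12, C 0, D 12, E 3. C eliminated.
Round 2: A 4, B 12, D 12, E 3. E eliminated.
Round 3: A 4, B 12, D 15. A eliminated.
Round 4: B 12, D 19. D has a majority (≥16).

D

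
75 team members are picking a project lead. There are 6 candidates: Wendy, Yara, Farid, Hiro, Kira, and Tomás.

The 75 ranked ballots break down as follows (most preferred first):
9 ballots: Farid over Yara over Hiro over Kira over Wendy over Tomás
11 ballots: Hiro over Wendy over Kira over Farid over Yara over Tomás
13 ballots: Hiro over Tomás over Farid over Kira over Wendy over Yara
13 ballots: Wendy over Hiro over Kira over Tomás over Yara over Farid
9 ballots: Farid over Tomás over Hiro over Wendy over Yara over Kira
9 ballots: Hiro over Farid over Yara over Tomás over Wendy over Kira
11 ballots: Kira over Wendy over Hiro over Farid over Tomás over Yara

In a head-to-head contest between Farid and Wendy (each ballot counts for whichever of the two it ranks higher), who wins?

Farid

Farid is ranked above Wendy on 40 ballots; Wendy above Farid on 35.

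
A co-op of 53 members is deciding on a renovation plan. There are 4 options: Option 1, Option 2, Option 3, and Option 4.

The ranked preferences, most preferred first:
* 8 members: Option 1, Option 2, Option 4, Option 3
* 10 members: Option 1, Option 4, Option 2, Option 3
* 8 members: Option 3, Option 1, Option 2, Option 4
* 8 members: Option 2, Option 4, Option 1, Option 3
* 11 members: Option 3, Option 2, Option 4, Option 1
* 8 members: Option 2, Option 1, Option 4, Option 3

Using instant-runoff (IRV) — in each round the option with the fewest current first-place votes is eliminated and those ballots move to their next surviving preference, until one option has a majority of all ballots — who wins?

Round 1: Option 1 18, Option 2 16, Option 3 19, Option 4 0. Option 4 eliminated.
Round 2: Option 1 18, Option 2 16, Option 3 19. Option 2 eliminated.
Round 3: Option 1 34, Option 3 19. Option 1 has a majority (≥27).

Option 1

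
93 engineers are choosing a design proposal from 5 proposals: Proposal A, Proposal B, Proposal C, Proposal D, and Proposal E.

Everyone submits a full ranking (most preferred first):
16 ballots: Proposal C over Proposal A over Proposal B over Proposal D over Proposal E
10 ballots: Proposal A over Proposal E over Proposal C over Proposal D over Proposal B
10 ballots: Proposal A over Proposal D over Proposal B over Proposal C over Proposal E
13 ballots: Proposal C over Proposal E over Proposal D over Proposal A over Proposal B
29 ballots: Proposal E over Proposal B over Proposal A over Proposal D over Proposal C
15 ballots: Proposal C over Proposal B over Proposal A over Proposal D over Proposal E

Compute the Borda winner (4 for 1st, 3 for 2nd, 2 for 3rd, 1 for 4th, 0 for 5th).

Proposal A

Proposal A: 16×3 + 10×4 + 10×4 + 13×1 + 29×2 + 15×2 = 229
Proposal B: 16×2 + 10×0 + 10×2 + 13×0 + 29×3 + 15×3 = 184
Proposal C: 16×4 + 10×2 + 10×1 + 13×4 + 29×0 + 15×4 = 206
Proposal D: 16×1 + 10×1 + 10×3 + 13×2 + 29×1 + 15×1 = 126
Proposal E: 16×0 + 10×3 + 10×0 + 13×3 + 29×4 + 15×0 = 185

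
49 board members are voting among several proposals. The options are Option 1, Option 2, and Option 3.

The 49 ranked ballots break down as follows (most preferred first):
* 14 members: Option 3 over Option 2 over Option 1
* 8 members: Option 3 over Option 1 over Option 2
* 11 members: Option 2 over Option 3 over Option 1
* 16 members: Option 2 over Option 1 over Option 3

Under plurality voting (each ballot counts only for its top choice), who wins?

First-place votes: Option 1 0, Option 2 27, Option 3 22.

Option 2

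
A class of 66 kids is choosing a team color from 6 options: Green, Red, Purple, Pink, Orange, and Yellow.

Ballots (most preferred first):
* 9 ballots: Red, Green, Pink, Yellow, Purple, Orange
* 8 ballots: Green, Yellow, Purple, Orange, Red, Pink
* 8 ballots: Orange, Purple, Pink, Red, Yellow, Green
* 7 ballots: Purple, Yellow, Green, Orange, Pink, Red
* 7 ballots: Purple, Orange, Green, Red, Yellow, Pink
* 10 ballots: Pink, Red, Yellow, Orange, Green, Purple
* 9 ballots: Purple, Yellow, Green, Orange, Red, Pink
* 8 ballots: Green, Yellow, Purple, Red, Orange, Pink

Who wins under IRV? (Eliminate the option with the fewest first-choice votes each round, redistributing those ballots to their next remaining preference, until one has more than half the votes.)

Round 1: Green 16, Red 9, Purple 23, Pink 10, Orange 8, Yellow 0. Yellow eliminated.
Round 2: Green 16, Red 9, Purple 23, Pink 10, Orange 8. Orange eliminated.
Round 3: Green 16, Red 9, Purple 31, Pink 10. Red eliminated.
Round 4: Green 25, Purple 31, Pink 10. Pink eliminated.
Round 5: Green 35, Purple 31. Green has a majority (≥34).

Green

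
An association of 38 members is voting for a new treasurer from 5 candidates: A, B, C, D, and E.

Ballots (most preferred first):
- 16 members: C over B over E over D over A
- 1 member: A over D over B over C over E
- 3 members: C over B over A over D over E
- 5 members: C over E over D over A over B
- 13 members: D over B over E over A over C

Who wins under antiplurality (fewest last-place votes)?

Last-place votes: A 16, B 5, C 13, D 0, E 4.

D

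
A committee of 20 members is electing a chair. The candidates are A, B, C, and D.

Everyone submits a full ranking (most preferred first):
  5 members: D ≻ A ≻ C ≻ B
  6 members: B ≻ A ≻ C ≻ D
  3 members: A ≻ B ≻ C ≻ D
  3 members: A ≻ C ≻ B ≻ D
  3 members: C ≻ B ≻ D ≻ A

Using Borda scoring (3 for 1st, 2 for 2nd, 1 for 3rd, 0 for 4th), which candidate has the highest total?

A

A: 5×2 + 6×2 + 3×3 + 3×3 + 3×0 = 40
B: 5×0 + 6×3 + 3×2 + 3×1 + 3×2 = 33
C: 5×1 + 6×1 + 3×1 + 3×2 + 3×3 = 29
D: 5×3 + 6×0 + 3×0 + 3×0 + 3×1 = 18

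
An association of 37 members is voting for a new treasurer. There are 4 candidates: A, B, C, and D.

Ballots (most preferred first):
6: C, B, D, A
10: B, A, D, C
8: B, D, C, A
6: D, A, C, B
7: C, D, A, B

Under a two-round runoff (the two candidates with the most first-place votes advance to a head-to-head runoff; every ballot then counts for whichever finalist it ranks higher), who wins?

Round 1 first-place votes: A 0, B 18, C 13, D 6. B and C advance.
Runoff: B is ranked above C on 18 ballots, C above B on 19.

C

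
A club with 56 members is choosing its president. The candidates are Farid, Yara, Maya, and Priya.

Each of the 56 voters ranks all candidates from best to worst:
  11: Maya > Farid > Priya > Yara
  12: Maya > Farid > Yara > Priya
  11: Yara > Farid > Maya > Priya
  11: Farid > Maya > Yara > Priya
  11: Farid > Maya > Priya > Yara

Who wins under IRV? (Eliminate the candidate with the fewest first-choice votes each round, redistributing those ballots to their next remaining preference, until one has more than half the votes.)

Farid

Round 1: Farid 22, Yara 11, Maya 23, Priya 0. Priya eliminated.
Round 2: Farid 22, Yara 11, Maya 23. Yara eliminated.
Round 3: Farid 33, Maya 23. Farid has a majority (≥29).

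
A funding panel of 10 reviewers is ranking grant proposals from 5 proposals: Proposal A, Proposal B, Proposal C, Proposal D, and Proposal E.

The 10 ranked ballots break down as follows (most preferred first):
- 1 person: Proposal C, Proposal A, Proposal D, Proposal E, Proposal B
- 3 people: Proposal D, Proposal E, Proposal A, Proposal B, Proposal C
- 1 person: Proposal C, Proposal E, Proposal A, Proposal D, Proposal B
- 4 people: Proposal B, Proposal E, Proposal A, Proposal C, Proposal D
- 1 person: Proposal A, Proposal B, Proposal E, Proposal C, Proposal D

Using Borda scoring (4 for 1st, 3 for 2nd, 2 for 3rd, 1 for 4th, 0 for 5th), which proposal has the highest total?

Proposal E

Proposal A: 1×3 + 3×2 + 1×2 + 4×2 + 1×4 = 23
Proposal B: 1×0 + 3×1 + 1×0 + 4×4 + 1×3 = 22
Proposal C: 1×4 + 3×0 + 1×4 + 4×1 + 1×1 = 13
Proposal D: 1×2 + 3×4 + 1×1 + 4×0 + 1×0 = 15
Proposal E: 1×1 + 3×3 + 1×3 + 4×3 + 1×2 = 27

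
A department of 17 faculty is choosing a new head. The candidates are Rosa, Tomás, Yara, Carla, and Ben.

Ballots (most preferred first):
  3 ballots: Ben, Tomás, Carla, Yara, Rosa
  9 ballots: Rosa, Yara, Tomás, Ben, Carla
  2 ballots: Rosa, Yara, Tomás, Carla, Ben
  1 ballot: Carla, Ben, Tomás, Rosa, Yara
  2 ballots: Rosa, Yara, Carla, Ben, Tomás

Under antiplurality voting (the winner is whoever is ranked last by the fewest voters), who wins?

Last-place votes: Rosa 3, Tomás 2, Yara 1, Carla 9, Ben 2.

Yara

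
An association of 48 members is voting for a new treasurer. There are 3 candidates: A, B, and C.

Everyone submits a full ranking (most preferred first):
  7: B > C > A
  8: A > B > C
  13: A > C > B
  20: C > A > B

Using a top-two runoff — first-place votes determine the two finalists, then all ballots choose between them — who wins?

Round 1 first-place votes: A 21, B 7, C 20. A and C advance.
Runoff: A is ranked above C on 21 ballots, C above A on 27.

C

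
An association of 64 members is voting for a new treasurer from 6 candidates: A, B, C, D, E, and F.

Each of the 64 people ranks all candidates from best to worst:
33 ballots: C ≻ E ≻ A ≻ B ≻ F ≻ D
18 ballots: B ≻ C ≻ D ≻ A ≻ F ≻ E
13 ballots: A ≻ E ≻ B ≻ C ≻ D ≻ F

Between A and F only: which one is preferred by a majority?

A

A is ranked above F on 64 ballots; F above A on 0.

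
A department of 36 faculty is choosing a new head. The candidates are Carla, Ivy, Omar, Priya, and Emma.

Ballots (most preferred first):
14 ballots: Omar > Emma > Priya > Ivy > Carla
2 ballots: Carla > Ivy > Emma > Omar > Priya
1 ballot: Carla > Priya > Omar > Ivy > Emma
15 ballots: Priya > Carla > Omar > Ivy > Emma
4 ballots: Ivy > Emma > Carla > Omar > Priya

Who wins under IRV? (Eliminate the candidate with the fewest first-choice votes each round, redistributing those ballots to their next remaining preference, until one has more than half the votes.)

Omar

Round 1: Carla 3, Ivy 4, Omar 14, Priya 15, Emma 0. Emma eliminated.
Round 2: Carla 3, Ivy 4, Omar 14, Priya 15. Carla eliminated.
Round 3: Ivy 6, Omar 14, Priya 16. Ivy eliminated.
Round 4: Omar 20, Priya 16. Omar has a majority (≥19).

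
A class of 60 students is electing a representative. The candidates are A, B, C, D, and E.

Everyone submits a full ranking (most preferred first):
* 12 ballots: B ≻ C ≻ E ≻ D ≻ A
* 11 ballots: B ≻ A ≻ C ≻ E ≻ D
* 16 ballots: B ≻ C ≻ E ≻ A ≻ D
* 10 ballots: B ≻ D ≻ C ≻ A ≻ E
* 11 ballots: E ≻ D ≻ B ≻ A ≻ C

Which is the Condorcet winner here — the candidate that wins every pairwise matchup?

B vs A: 60–0
B vs C: 60–0
B vs D: 49–11
B vs E: 49–11
B beats every other candidate.

B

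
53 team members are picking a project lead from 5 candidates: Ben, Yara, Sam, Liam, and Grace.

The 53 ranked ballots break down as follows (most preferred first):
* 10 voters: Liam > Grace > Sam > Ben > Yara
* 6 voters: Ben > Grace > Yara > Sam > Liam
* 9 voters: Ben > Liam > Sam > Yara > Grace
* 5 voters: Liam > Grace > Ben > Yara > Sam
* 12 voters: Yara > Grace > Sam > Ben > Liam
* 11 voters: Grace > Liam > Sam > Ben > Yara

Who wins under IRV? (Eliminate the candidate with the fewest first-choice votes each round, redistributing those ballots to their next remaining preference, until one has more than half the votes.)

Round 1: Ben 15, Yara 12, Sam 0, Liam 15, Grace 11. Sam eliminated.
Round 2: Ben 15, Yara 12, Liam 15, Grace 11. Grace eliminated.
Round 3: Ben 15, Yara 12, Liam 26. Yara eliminated.
Round 4: Ben 27, Liam 26. Ben has a majority (≥27).

Ben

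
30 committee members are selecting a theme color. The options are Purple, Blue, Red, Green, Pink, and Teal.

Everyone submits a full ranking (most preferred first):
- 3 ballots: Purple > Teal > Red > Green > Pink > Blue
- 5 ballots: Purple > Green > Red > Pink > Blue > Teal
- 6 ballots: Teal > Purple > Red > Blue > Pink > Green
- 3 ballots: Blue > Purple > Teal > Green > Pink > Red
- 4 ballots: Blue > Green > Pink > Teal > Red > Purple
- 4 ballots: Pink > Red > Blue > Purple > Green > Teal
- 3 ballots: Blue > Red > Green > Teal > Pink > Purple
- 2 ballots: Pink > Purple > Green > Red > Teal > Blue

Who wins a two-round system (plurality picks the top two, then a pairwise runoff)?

Round 1 first-place votes: Purple 8, Blue 10, Red 0, Green 0, Pink 6, Teal 6. Blue and Purple advance.
Runoff: Blue is ranked above Purple on 14 ballots, Purple above Blue on 16.

Purple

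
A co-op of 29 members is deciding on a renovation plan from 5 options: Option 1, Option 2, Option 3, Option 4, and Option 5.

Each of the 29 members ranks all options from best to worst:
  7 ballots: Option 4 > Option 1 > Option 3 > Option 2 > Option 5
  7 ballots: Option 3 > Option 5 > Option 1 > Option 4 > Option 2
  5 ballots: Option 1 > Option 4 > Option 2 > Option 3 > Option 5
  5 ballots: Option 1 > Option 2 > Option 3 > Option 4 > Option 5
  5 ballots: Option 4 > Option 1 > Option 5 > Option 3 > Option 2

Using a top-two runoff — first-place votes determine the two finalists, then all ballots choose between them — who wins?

Option 1

Round 1 first-place votes: Option 1 10, Option 2 0, Option 3 7, Option 4 12, Option 5 0. Option 4 and Option 1 advance.
Runoff: Option 4 is ranked above Option 1 on 12 ballots, Option 1 above Option 4 on 17.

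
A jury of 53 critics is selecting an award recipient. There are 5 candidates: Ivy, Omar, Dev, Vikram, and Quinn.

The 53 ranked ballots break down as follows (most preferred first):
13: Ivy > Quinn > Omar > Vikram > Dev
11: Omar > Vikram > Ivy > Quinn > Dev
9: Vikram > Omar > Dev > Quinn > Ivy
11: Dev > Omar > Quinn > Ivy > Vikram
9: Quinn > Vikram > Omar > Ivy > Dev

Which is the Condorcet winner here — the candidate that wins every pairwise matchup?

Omar vs Ivy: 40–13
Omar vs Dev: 42–11
Omar vs Vikram: 35–18
Omar vs Quinn: 31–22
Omar beats every other candidate.

Omar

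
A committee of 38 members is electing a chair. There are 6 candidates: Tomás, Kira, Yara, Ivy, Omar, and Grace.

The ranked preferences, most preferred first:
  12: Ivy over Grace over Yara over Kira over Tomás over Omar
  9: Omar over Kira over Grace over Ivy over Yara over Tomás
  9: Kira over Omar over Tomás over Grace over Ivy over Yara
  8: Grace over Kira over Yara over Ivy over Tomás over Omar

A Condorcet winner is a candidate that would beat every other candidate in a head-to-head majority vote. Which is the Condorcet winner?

Grace

Grace vs Tomás: 29–9
Grace vs Kira: 20–18
Grace vs Yara: 38–0
Grace vs Ivy: 26–12
Grace vs Omar: 20–18
Grace beats every other candidate.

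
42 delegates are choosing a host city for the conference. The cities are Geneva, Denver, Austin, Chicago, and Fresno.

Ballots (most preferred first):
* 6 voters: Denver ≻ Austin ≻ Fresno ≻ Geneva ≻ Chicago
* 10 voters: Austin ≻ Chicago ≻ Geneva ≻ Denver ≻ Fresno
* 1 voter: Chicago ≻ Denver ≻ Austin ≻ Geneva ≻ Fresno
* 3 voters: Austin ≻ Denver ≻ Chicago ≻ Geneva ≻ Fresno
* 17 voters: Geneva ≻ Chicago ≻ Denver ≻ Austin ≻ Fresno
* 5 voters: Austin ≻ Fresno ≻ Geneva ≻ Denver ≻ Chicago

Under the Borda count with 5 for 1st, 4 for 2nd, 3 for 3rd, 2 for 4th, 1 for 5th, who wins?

Geneva: 6×2 + 10×3 + 1×2 + 3×2 + 17×5 + 5×3 = 150
Denver: 6×5 + 10×2 + 1×4 + 3×4 + 17×3 + 5×2 = 127
Austin: 6×4 + 10×5 + 1×3 + 3×5 + 17×2 + 5×5 = 151
Chicago: 6×1 + 10×4 + 1×5 + 3×3 + 17×4 + 5×1 = 133
Fresno: 6×3 + 10×1 + 1×1 + 3×1 + 17×1 + 5×4 = 69

Austin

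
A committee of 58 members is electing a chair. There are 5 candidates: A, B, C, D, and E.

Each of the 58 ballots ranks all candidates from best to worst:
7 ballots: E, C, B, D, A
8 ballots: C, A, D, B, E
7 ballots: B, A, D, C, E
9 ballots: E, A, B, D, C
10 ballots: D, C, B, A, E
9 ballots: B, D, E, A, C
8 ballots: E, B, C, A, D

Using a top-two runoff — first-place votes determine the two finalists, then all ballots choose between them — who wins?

B

Round 1 first-place votes: A 0, B 16, C 8, D 10, E 24. E and B advance.
Runoff: E is ranked above B on 24 ballots, B above E on 34.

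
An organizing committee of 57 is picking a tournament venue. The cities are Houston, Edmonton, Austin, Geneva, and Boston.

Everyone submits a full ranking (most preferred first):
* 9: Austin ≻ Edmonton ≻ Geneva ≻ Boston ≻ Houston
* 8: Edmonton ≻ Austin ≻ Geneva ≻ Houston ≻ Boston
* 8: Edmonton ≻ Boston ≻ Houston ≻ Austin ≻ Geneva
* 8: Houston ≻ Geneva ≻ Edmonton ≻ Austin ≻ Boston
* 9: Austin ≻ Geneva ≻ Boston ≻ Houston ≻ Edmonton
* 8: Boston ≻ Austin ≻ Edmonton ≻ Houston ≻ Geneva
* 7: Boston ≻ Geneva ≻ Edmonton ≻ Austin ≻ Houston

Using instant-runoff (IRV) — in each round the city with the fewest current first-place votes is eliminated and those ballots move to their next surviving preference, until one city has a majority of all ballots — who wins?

Round 1: Houston 8, Edmonton 16, Austin 18, Geneva 0, Boston 15. Geneva eliminated.
Round 2: Houston 8, Edmonton 16, Austin 18, Boston 15. Houston eliminated.
Round 3: Edmonton 24, Austin 18, Boston 15. Boston eliminated.
Round 4: Edmonton 31, Austin 26. Edmonton has a majority (≥29).

Edmonton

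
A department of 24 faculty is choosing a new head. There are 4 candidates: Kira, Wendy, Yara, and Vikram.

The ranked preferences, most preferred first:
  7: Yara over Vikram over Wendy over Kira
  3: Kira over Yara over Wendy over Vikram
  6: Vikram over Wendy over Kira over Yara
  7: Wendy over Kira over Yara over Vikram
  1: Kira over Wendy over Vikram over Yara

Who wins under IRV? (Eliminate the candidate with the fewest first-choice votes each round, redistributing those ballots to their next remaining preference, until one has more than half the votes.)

Wendy

Round 1: Kira 4, Wendy 7, Yara 7, Vikram 6. Kira eliminated.
Round 2: Wendy 8, Yara 10, Vikram 6. Vikram eliminated.
Round 3: Wendy 14, Yara 10. Wendy has a majority (≥13).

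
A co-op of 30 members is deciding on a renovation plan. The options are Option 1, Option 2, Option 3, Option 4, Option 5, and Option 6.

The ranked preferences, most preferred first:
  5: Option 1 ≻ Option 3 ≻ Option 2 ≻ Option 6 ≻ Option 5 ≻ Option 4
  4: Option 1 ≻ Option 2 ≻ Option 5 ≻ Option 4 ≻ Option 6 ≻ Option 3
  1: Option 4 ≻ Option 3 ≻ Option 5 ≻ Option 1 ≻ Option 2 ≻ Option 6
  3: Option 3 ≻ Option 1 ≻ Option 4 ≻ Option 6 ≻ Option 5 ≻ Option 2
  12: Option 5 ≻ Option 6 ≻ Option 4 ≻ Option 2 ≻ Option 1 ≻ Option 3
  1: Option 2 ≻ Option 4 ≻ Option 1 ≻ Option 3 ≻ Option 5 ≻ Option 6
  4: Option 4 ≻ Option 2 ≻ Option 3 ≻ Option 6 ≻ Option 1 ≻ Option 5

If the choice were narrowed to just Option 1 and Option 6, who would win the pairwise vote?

Option 1 is ranked above Option 6 on 14 ballots; Option 6 above Option 1 on 16.

Option 6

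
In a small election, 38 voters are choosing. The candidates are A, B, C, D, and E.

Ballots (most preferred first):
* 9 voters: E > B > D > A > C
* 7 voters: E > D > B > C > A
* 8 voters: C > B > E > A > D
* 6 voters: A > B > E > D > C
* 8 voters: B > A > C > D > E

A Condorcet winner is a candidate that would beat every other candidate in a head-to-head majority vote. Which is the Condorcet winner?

B vs A: 32–6
B vs C: 30–8
B vs D: 31–7
B vs E: 22–16
B beats every other candidate.

B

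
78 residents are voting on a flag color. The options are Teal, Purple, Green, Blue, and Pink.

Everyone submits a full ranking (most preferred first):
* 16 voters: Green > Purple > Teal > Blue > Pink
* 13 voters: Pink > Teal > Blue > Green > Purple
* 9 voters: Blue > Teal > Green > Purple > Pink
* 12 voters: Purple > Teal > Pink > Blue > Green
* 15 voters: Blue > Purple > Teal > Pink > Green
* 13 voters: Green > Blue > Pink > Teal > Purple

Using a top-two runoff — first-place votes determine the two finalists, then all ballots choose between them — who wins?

Round 1 first-place votes: Teal 0, Purple 12, Green 29, Blue 24, Pink 13. Green and Blue advance.
Runoff: Green is ranked above Blue on 29 ballots, Blue above Green on 49.

Blue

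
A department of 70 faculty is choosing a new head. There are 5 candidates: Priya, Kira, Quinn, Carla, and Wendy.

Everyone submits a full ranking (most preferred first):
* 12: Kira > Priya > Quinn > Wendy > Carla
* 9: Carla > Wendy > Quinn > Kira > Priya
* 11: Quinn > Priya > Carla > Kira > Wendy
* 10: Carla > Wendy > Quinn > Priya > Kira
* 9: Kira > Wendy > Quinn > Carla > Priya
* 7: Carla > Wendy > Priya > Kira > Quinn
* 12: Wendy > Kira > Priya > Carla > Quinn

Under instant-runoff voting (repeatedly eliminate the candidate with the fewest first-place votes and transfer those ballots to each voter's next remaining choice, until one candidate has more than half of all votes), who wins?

Carla

Round 1: Priya 0, Kira 21, Quinn 11, Carla 26, Wendy 12. Priya eliminated.
Round 2: Kira 21, Quinn 11, Carla 26, Wendy 12. Quinn eliminated.
Round 3: Kira 21, Carla 37, Wendy 12. Carla has a majority (≥36).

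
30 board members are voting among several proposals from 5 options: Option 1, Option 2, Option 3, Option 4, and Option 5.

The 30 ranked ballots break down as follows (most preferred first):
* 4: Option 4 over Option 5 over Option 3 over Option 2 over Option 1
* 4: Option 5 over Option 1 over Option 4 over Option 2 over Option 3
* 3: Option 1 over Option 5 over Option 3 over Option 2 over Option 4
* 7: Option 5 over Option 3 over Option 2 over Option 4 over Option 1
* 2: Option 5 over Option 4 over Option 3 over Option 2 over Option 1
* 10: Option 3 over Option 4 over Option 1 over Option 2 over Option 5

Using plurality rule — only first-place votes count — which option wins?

Option 5

First-place votes: Option 1 3, Option 2 0, Option 3 10, Option 4 4, Option 5 13.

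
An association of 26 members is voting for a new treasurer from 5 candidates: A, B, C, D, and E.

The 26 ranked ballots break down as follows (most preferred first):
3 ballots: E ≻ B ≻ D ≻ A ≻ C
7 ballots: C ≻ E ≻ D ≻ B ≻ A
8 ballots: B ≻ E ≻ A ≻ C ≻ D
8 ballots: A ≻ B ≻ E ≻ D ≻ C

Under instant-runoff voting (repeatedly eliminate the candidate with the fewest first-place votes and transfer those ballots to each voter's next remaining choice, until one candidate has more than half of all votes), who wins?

Round 1: A 8, B 8, C 7, D 0, E 3. D eliminated.
Round 2: A 8, B 8, C 7, E 3. E eliminated.
Round 3: A 8, B 11, C 7. C eliminated.
Round 4: A 8, B 18. B has a majority (≥14).

B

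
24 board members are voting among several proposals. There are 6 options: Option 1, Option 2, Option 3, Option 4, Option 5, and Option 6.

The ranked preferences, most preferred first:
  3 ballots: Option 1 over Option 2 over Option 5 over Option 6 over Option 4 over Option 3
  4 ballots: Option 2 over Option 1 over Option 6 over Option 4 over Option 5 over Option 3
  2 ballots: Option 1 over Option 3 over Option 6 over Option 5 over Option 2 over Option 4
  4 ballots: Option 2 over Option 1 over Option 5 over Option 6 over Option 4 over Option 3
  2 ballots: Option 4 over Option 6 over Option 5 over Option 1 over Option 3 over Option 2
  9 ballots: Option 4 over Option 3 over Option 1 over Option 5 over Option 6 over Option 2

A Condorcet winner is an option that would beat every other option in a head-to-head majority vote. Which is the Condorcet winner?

Option 1 vs Option 2: 16–8
Option 1 vs Option 3: 15–9
Option 1 vs Option 4: 13–11
Option 1 vs Option 5: 22–2
Option 1 vs Option 6: 22–2
Option 1 beats every other option.

Option 1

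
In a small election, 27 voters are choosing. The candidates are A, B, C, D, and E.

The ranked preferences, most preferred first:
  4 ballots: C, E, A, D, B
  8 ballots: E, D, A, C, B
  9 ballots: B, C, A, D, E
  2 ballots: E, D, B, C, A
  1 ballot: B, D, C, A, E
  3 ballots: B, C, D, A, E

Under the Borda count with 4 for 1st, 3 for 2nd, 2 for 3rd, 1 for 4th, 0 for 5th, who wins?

A: 4×2 + 8×2 + 9×2 + 2×0 + 1×1 + 3×1 = 46
B: 4×0 + 8×0 + 9×4 + 2×2 + 1×4 + 3×4 = 56
C: 4×4 + 8×1 + 9×3 + 2×1 + 1×2 + 3×3 = 64
D: 4×1 + 8×3 + 9×1 + 2×3 + 1×3 + 3×2 = 52
E: 4×3 + 8×4 + 9×0 + 2×4 + 1×0 + 3×0 = 52

C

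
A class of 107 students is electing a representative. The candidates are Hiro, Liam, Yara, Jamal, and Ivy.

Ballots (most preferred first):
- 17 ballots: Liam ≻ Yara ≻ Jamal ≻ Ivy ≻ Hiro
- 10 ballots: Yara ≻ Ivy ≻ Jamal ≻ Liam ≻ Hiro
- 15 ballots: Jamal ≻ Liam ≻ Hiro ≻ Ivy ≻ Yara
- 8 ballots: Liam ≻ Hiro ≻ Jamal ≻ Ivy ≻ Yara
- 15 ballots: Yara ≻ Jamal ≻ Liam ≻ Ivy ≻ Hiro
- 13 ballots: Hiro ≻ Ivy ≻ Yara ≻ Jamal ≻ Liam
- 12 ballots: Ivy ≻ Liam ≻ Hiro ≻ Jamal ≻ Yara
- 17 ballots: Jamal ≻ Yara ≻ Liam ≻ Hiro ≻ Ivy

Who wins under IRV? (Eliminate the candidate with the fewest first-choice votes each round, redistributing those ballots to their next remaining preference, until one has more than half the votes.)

Round 1: Hiro 13, Liam 25, Yara 25, Jamal 32, Ivy 12. Ivy eliminated.
Round 2: Hiro 13, Liam 37, Yara 25, Jamal 32. Hiro eliminated.
Round 3: Liam 37, Yara 38, Jamal 32. Jamal eliminated.
Round 4: Liam 52, Yara 55. Yara has a majority (≥54).

Yara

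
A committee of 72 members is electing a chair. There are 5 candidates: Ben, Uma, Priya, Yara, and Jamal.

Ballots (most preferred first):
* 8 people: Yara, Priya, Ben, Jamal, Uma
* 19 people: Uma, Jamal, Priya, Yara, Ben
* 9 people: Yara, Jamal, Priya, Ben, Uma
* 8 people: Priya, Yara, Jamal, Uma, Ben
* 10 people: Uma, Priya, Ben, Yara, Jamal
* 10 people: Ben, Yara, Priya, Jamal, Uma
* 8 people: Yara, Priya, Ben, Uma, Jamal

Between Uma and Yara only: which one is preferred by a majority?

Yara

Uma is ranked above Yara on 29 ballots; Yara above Uma on 43.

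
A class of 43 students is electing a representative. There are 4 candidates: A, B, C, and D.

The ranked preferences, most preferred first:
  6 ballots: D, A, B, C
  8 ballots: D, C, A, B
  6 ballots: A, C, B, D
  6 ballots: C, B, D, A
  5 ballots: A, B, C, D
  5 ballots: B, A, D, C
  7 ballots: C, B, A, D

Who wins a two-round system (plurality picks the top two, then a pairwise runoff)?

C

Round 1 first-place votes: A 11, B 5, C 13, D 14. D and C advance.
Runoff: D is ranked above C on 19 ballots, C above D on 24.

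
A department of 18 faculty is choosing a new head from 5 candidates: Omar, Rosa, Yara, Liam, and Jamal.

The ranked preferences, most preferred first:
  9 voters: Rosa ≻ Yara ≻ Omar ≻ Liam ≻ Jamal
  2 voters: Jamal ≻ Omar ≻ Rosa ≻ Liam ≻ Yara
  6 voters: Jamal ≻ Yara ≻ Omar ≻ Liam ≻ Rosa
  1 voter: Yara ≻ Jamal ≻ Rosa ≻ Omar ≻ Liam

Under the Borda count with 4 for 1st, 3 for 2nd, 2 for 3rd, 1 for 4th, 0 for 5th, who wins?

Omar: 9×2 + 2×3 + 6×2 + 1×1 = 37
Rosa: 9×4 + 2×2 + 6×0 + 1×2 = 42
Yara: 9×3 + 2×0 + 6×3 + 1×4 = 49
Liam: 9×1 + 2×1 + 6×1 + 1×0 = 17
Jamal: 9×0 + 2×4 + 6×4 + 1×3 = 35

Yara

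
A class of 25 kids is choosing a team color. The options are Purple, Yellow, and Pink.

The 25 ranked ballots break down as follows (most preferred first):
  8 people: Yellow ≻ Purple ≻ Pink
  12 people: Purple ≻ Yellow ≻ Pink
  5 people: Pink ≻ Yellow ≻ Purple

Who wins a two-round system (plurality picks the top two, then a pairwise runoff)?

Yellow

Round 1 first-place votes: Purple 12, Yellow 8, Pink 5. Purple and Yellow advance.
Runoff: Purple is ranked above Yellow on 12 ballots, Yellow above Purple on 13.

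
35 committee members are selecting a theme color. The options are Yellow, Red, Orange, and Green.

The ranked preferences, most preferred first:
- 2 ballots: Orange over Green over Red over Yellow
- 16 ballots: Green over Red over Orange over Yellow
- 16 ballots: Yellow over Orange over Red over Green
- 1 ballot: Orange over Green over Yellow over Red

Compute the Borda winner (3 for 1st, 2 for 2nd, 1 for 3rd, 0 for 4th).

Orange

Yellow: 2×0 + 16×0 + 16×3 + 1×1 = 49
Red: 2×1 + 16×2 + 16×1 + 1×0 = 50
Orange: 2×3 + 16×1 + 16×2 + 1×3 = 57
Green: 2×2 + 16×3 + 16×0 + 1×2 = 54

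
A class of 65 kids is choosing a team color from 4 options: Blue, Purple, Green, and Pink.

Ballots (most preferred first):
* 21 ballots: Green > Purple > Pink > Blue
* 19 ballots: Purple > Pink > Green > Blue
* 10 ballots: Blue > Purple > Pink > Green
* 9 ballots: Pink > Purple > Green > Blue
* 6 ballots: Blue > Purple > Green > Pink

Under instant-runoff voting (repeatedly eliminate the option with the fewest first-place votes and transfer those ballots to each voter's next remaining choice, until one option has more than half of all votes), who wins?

Purple

Round 1: Blue 16, Purple 19, Green 21, Pink 9. Pink eliminated.
Round 2: Blue 16, Purple 28, Green 21. Blue eliminated.
Round 3: Purple 44, Green 21. Purple has a majority (≥33).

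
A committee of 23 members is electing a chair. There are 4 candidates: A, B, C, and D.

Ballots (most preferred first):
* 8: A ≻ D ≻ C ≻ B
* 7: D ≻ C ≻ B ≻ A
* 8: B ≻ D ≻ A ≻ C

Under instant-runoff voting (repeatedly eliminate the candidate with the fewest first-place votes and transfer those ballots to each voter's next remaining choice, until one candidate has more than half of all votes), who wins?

Round 1: A 8, B 8, C 0, D 7. C eliminated.
Round 2: A 8, B 8, D 7. D eliminated.
Round 3: A 8, B 15. B has a majority (≥12).

B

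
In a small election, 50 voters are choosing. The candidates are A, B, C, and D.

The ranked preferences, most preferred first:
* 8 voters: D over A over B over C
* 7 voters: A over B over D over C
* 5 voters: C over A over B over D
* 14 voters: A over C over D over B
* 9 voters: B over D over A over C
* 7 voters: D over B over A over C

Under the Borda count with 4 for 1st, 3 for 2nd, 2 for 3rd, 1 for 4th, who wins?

A: 8×3 + 7×4 + 5×3 + 14×4 + 9×2 + 7×2 = 155
B: 8×2 + 7×3 + 5×2 + 14×1 + 9×4 + 7×3 = 118
C: 8×1 + 7×1 + 5×4 + 14×3 + 9×1 + 7×1 = 93
D: 8×4 + 7×2 + 5×1 + 14×2 + 9×3 + 7×4 = 134

A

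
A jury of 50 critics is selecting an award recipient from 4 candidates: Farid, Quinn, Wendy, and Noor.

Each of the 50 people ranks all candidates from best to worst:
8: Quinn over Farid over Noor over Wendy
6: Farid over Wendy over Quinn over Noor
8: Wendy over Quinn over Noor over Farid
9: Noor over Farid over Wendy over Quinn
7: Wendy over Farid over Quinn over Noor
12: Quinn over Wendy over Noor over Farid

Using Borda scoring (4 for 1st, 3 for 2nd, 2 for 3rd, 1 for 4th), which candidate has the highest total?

Farid: 8×3 + 6×4 + 8×1 + 9×3 + 7×3 + 12×1 = 116
Quinn: 8×4 + 6×2 + 8×3 + 9×1 + 7×2 + 12×4 = 139
Wendy: 8×1 + 6×3 + 8×4 + 9×2 + 7×4 + 12×3 = 140
Noor: 8×2 + 6×1 + 8×2 + 9×4 + 7×1 + 12×2 = 105

Wendy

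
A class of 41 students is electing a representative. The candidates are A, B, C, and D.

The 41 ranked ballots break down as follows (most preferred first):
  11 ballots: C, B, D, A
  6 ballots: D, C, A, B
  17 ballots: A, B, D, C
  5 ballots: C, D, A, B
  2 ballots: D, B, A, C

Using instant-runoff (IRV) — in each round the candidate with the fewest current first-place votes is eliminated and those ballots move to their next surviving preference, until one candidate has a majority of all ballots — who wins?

Round 1: A 17, B 0, C 16, D 8. B eliminated.
Round 2: A 17, C 16, D 8. D eliminated.
Round 3: A 19, C 22. C has a majority (≥21).

C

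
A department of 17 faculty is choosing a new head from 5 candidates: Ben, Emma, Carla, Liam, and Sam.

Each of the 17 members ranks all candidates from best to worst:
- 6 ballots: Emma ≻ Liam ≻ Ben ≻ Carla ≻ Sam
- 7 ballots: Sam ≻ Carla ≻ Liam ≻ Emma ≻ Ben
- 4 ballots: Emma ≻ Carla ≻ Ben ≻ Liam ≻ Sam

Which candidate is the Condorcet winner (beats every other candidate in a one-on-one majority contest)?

Emma

Emma vs Ben: 17–0
Emma vs Carla: 10–7
Emma vs Liam: 10–7
Emma vs Sam: 10–7
Emma beats every other candidate.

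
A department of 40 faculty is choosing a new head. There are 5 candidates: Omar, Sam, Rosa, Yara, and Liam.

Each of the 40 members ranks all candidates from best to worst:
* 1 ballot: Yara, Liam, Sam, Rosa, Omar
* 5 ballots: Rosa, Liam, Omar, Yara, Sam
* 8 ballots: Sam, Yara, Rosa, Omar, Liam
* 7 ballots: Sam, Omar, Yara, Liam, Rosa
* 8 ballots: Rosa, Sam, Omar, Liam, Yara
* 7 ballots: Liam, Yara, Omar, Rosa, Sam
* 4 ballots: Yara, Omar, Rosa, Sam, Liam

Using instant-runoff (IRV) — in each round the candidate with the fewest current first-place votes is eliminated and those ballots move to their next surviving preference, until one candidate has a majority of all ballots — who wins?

Round 1: Omar 0, Sam 15, Rosa 13, Yara 5, Liam 7. Omar eliminated.
Round 2: Sam 15, Rosa 13, Yara 5, Liam 7. Yara eliminated.
Round 3: Sam 15, Rosa 17, Liam 8. Liam eliminated.
Round 4: Sam 16, Rosa 24. Rosa has a majority (≥21).

Rosa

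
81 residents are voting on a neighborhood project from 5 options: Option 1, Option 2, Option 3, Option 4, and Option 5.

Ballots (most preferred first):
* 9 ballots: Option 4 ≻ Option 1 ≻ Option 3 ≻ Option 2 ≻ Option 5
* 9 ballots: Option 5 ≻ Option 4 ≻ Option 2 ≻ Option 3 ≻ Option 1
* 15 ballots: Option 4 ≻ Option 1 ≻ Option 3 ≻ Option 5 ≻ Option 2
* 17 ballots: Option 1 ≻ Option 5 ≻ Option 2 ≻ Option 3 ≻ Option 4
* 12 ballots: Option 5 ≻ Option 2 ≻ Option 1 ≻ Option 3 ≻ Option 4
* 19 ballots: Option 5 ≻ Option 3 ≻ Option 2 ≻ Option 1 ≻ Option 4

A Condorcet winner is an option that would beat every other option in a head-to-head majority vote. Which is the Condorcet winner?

Option 1 vs Option 2: 41–40
Option 1 vs Option 3: 53–28
Option 1 vs Option 4: 48–33
Option 1 vs Option 5: 41–40
Option 1 beats every other option.

Option 1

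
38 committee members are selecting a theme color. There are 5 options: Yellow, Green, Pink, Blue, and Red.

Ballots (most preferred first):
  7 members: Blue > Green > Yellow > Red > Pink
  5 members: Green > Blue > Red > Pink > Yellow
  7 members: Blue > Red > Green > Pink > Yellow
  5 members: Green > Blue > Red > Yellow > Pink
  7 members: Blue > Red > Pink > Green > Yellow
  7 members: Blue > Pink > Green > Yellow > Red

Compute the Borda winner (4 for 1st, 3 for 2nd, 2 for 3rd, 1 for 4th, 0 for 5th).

Yellow: 7×2 + 5×0 + 7×0 + 5×1 + 7×0 + 7×1 = 26
Green: 7×3 + 5×4 + 7×2 + 5×4 + 7×1 + 7×2 = 96
Pink: 7×0 + 5×1 + 7×1 + 5×0 + 7×2 + 7×3 = 47
Blue: 7×4 + 5×3 + 7×4 + 5×3 + 7×4 + 7×4 = 142
Red: 7×1 + 5×2 + 7×3 + 5×2 + 7×3 + 7×0 = 69

Blue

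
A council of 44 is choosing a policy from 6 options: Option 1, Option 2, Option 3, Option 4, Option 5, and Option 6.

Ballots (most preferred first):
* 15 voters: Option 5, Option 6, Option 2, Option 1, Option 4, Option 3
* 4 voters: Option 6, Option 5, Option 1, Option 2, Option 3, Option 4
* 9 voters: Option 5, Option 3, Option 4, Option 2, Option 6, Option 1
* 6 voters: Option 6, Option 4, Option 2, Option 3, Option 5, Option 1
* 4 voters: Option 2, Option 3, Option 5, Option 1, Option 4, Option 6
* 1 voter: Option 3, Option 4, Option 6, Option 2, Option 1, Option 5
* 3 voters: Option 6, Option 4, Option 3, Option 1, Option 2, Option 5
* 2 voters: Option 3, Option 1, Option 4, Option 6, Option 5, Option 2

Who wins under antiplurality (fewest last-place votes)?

Last-place votes: Option 1 15, Option 2 2, Option 3 15, Option 4 4, Option 5 4, Option 6 4.

Option 2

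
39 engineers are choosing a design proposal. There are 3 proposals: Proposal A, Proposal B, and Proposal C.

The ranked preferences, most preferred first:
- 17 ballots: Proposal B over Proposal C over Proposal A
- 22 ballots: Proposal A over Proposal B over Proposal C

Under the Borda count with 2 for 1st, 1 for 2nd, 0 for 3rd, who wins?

Proposal A: 17×0 + 22×2 = 44
Proposal B: 17×2 + 22×1 = 56
Proposal C: 17×1 + 22×0 = 17

Proposal B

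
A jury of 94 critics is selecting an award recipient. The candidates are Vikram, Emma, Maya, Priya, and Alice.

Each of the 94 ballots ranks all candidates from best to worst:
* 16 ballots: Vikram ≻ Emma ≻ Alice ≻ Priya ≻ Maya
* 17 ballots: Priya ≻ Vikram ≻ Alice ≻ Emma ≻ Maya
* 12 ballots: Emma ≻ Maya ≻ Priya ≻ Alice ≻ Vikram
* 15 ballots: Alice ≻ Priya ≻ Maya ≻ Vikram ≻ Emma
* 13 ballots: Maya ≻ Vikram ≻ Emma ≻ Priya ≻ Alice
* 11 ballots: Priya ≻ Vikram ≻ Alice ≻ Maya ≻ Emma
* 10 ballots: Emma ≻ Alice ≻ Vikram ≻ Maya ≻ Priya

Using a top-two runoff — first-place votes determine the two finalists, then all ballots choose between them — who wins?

Emma

Round 1 first-place votes: Vikram 16, Emma 22, Maya 13, Priya 28, Alice 15. Priya and Emma advance.
Runoff: Priya is ranked above Emma on 43 ballots, Emma above Priya on 51.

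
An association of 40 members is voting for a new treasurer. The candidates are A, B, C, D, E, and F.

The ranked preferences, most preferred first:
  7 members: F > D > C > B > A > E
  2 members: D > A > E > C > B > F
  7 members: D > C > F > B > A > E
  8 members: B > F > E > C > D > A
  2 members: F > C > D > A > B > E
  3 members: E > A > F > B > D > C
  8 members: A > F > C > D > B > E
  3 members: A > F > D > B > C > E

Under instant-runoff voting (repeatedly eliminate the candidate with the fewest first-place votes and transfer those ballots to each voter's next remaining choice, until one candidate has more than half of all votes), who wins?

Round 1: A 11, B 8, C 0, D 9, E 3, F 9. C eliminated.
Round 2: A 11, B 8, D 9, E 3, F 9. E eliminated.
Round 3: A 14, B 8, D 9, F 9. B eliminated.
Round 4: A 14, D 9, F 17. D eliminated.
Round 5: A 16, F 24. F has a majority (≥21).

F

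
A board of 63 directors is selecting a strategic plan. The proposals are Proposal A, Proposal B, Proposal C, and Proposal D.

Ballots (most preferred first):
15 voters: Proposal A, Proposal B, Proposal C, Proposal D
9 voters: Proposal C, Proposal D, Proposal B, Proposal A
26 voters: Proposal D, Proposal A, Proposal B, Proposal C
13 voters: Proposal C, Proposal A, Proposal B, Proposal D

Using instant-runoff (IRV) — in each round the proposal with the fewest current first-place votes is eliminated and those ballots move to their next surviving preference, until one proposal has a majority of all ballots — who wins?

Round 1: Proposal A 15, Proposal B 0, Proposal C 22, Proposal D 26. Proposal B eliminated.
Round 2: Proposal A 15, Proposal C 22, Proposal D 26. Proposal A eliminated.
Round 3: Proposal C 37, Proposal D 26. Proposal C has a majority (≥32).

Proposal C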